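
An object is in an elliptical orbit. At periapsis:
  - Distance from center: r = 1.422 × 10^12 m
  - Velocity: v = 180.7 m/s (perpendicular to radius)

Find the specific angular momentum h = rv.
r = 1.422 × 10^12 m
v = 180.7 m/s
h = rv = 1.422 × 10^12 × 180.7 = 2.56955 × 10^14 m²/s ≈ 2.57 × 10^14 m²/s

Final answer: h = 2.57 × 10^14 m²/s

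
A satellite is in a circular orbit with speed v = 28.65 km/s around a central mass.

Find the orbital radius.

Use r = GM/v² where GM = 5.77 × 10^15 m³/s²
v = 28.65 km/s = 28650 m/s
GM = 5.77 × 10^15 m³/s²
v² = 8.20822 × 10^8 m²/s²
r = GM/v² = (5.77 × 10^15) / (8.20822 × 10^8) = 7.02953 × 10^6 m ≈ 7.03 Mm

Final answer: 7.03 Mm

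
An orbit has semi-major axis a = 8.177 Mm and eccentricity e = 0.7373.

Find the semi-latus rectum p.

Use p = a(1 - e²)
a = 8.177 Mm = 8.177 × 10^6 m
e = 0.7373,  e² = 0.543611,  1 − e² = 0.456389
p = a(1 − e²) = 8.177 × 10^6 m × 0.456389 = 3.73189 × 10^6 m ≈ 3.732 Mm

Final answer: p = 3.732 Mm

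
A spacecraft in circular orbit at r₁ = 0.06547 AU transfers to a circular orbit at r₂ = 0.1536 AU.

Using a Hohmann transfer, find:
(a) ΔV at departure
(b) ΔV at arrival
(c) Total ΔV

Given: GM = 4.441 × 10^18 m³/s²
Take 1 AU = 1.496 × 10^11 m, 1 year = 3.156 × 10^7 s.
r₁ = 0.06547 AU = 9.79431 × 10^9 m
r₂ = 0.1536 AU = 2.29786 × 10^10 m
GM = 4.441 × 10^18 m³/s²
Transfer ellipse: a_t = (r₁ + r₂)/2 = 1.63864 × 10^10 m
Circular speed at r₁: v₁ = √(GM/r₁) = 21293.8 m/s
Transfer speed at r₁ (periapsis): v₁ₜ = √(GM(2/r₁ − 1/a_t)) = 25215.8 m/s
(a) ΔV₁ = v₁ₜ − v₁ = 3921.98 m/s ≈ 0.8274 AU/year
Circular speed at r₂: v₂ = √(GM/r₂) = 13902.1 m/s
Transfer speed at r₂ (apoapsis): v₂ₜ = √(GM(2/r₂ − 1/a_t)) = 10747.9 m/s
(b) ΔV₂ = v₂ − v₂ₜ = 3154.15 m/s ≈ 0.6654 AU/year
(c) ΔV_total = ΔV₁ + ΔV₂ = 7076.13 m/s ≈ 1.493 AU/year

Final answer:
(a) ΔV₁ = 0.8274 AU/year
(b) ΔV₂ = 0.6654 AU/year
(c) ΔV_total = 1.493 AU/year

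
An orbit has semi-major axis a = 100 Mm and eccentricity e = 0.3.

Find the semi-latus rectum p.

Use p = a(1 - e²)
a = 100 Mm = 1 × 10^8 m
e = 0.3,  e² = 0.09,  1 − e² = 0.91
p = a(1 − e²) = 1 × 10^8 m × 0.91 = 9.1 × 10^7 m ≈ 91 Mm

Final answer: p = 91 Mm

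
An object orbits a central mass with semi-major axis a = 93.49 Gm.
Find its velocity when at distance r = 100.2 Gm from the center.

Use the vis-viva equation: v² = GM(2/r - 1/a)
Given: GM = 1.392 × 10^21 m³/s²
a = 93.49 Gm = 9.349 × 10^10 m
r = 100.2 Gm = 1.002 × 10^11 m
GM = 1.392 × 10^21 m³/s²
2/r − 1/a = 1.99601 × 10^-11 − 1.06963 × 10^-11 = 9.26375 × 10^-12 m⁻¹
v² = GM (2/r − 1/a) = 1.28951 × 10^10 m²/s²
v = 113557 m/s ≈ 113.6 km/s

Final answer: 113.6 km/s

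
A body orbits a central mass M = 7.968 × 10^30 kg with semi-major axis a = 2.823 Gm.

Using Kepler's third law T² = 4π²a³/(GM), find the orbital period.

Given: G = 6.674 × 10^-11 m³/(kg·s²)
M = 7.968 × 10^30 kg
GM = G × M = 6.674 × 10^-11 × 7.968 × 10^30 = 5.31784 × 10^20 m³/s²
a = 2.823 Gm = 2.823 × 10^9 m
a³ = 2.24974 × 10^28 m³
T = 2π √(a³/GM) = 2π √((2.24974 × 10^28) / (5.31784 × 10^20)) = 2π × 6504.27 s
T = 40867.5 s ≈ 11.35 hours

Final answer: 11.35 hours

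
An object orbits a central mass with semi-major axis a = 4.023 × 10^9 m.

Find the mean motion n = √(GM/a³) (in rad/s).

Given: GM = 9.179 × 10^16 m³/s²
a = 4.023 × 10^9 m
GM = 9.179 × 10^16 m³/s²
a³ = 6.51104 × 10^28 m³
GM/a³ = (9.179 × 10^16) / (6.51104 × 10^28) = 1.40976 × 10^-12 s⁻²
n = √(GM/a³) = 1.18733 × 10^-6 rad/s ≈ 1.187 × 10^-6 rad/s

Final answer: n = 1.187 × 10^-6 rad/s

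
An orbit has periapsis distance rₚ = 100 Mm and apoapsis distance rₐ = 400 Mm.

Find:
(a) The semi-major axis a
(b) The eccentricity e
rₚ = 100 Mm = 1 × 10^8 m
rₐ = 400 Mm = 4 × 10^8 m
(a) a = (rₚ + rₐ)/2 = 2.5 × 10^8 m ≈ 250 Mm
(b) e = (rₐ − rₚ)/(rₐ + rₚ) = (3 × 10^8) / (5 × 10^8) = 0.6

Final answer:
(a) a = 250 Mm
(b) e = 0.6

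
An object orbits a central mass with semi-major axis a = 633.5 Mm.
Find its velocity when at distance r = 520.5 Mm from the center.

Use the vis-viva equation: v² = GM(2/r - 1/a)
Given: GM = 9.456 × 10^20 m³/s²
a = 633.5 Mm = 6.335 × 10^8 m
r = 520.5 Mm = 5.205 × 10^8 m
GM = 9.456 × 10^20 m³/s²
2/r − 1/a = 3.84246 × 10^-9 − 1.57853 × 10^-9 = 2.26393 × 10^-9 m⁻¹
v² = GM (2/r − 1/a) = 2.14077 × 10^12 m²/s²
v = 1.46314 × 10^6 m/s ≈ 1463 km/s

Final answer: 1463 km/s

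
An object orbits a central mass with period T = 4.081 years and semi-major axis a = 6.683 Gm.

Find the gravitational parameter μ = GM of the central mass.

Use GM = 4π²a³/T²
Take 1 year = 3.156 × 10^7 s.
T = 4.081 years = 1.28796 × 10^8 s
a = 6.683 Gm = 6.683 × 10^9 m
a³ = 2.98479 × 10^29 m³
T² = 1.65885 × 10^16 s²
GM = 4π² × (2.98479 × 10^29) / (1.65885 × 10^16) = 7.10341 × 10^14 m³/s²
GM ≈ 7.103 × 10^14 m³/s²

Final answer: GM = 7.103 × 10^14 m³/s²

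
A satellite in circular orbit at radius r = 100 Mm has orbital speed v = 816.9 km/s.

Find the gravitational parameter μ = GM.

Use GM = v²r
r = 100 Mm = 1 × 10^8 m
v = 816.9 km/s = 816900 m/s
v² = 6.67326 × 10^11 m²/s²
GM = v²r = 6.67326 × 10^11 × 1 × 10^8 = 6.67326 × 10^19 m³/s²
GM ≈ 6.673 × 10^19 m³/s²

Final answer: GM = 6.673 × 10^19 m³/s²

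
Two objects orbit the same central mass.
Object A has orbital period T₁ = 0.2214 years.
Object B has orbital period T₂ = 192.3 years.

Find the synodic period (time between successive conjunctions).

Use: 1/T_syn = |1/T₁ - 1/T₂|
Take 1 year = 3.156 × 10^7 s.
T₁ = 0.2214 years = 6.98738 × 10^6 s
T₂ = 192.3 years = 6.06899 × 10^9 s
1/T₁ = 1.43115 × 10^-7 s⁻¹
1/T₂ = 1.64772 × 10^-10 s⁻¹
|1/T₁ − 1/T₂| = 1.4295 × 10^-7 s⁻¹
T_syn = 1 / |1/T₁ − 1/T₂| = 6.99544 × 10^6 s ≈ 0.2217 years

Final answer: T_syn = 0.2217 years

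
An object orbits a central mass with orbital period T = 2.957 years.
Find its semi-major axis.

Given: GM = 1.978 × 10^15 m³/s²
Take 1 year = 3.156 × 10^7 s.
T = 2.957 years = 9.33229 × 10^7 s
GM = 1.978 × 10^15 m³/s²
Kepler's third law: a³ = GM T² / (4π²)
T² = 8.70917 × 10^15 s²
a³ = (1.978 × 10^15) × (8.70917 × 10^15) / (4π²) = 4.36358 × 10^29 m³
a = (a³)^(1/3) = 7.58486 × 10^9 m ≈ 7.585 Gm

Final answer: 7.585 Gm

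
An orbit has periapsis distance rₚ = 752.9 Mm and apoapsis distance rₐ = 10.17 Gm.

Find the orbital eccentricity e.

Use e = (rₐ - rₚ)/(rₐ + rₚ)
rₚ = 752.9 Mm = 7.529 × 10^8 m
rₐ = 10.17 Gm = 1.017 × 10^10 m
rₐ − rₚ = 9.4171 × 10^9 m
rₐ + rₚ = 1.09229 × 10^10 m
e = (rₐ − rₚ)/(rₐ + rₚ) = 0.862143

Final answer: e = 0.8621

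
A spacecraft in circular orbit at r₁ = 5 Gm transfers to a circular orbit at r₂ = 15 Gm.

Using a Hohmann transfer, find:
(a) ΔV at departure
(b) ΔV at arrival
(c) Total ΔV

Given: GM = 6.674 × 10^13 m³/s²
r₁ = 5 Gm = 5 × 10^9 m
r₂ = 15 Gm = 1.5 × 10^10 m
GM = 6.674 × 10^13 m³/s²
Transfer ellipse: a_t = (r₁ + r₂)/2 = 1 × 10^10 m
Circular speed at r₁: v₁ = √(GM/r₁) = 115.534 m/s
Transfer speed at r₁ (periapsis): v₁ₜ = √(GM(2/r₁ − 1/a_t)) = 141.499 m/s
(a) ΔV₁ = v₁ₜ − v₁ = 25.9656 m/s ≈ 25.97 m/s
Circular speed at r₂: v₂ = √(GM/r₂) = 66.7033 m/s
Transfer speed at r₂ (apoapsis): v₂ₜ = √(GM(2/r₂ − 1/a_t)) = 47.1664 m/s
(b) ΔV₂ = v₂ − v₂ₜ = 19.537 m/s ≈ 19.54 m/s
(c) ΔV_total = ΔV₁ + ΔV₂ = 45.5025 m/s ≈ 45.5 m/s

Final answer:
(a) ΔV₁ = 25.97 m/s
(b) ΔV₂ = 19.54 m/s
(c) ΔV_total = 45.5 m/s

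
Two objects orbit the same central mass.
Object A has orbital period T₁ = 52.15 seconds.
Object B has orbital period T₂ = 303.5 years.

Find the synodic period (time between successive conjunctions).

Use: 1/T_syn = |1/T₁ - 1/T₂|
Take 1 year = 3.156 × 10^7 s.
T₁ = 52.15 seconds
T₂ = 303.5 years = 9.57846 × 10^9 s
1/T₁ = 0.0191755 s⁻¹
1/T₂ = 1.04401 × 10^-10 s⁻¹
|1/T₁ − 1/T₂| = 0.0191755 s⁻¹
T_syn = 1 / |1/T₁ − 1/T₂| = 52.15 s ≈ 52.15 seconds

Final answer: T_syn = 52.15 seconds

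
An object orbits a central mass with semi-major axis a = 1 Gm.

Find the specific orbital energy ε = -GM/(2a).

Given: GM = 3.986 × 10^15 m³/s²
a = 1 Gm = 1 × 10^9 m
GM = 3.986 × 10^15 m³/s²
2a = 2 × 10^9 m
ε = −GM/(2a) = -1.993 × 10^6 J/kg ≈ -1.993 MJ/kg

Final answer: -1.993 MJ/kg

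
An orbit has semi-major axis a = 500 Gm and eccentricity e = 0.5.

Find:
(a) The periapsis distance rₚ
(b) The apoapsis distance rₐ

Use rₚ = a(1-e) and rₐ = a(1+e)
a = 500 Gm = 5 × 10^11 m
e = 0.5:  1 − e = 0.5,  1 + e = 1.5
(a) rₚ = a(1 − e) = 5 × 10^11 m × 0.5 = 2.5 × 10^11 m ≈ 250 Gm
(b) rₐ = a(1 + e) = 5 × 10^11 m × 1.5 = 7.5 × 10^11 m ≈ 750 Gm

Final answer:
(a) rₚ = 250 Gm
(b) rₐ = 750 Gm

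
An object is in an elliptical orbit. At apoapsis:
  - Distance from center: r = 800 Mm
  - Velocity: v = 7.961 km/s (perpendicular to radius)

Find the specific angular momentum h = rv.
r = 800 Mm = 8 × 10^8 m
v = 7.961 km/s = 7961 m/s
h = rv = 8 × 10^8 × 7961 = 6.3688 × 10^12 m²/s ≈ 6.369 × 10^12 m²/s

Final answer: h = 6.369 × 10^12 m²/s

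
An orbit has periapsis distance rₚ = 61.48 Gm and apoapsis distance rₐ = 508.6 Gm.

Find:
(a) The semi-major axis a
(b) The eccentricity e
rₚ = 61.48 Gm = 6.148 × 10^10 m
rₐ = 508.6 Gm = 5.086 × 10^11 m
(a) a = (rₚ + rₐ)/2 = 2.8504 × 10^11 m ≈ 285 Gm
(b) e = (rₐ − rₚ)/(rₐ + rₚ) = (4.4712 × 10^11) / (5.7008 × 10^11) = 0.784311

Final answer:
(a) a = 285 Gm
(b) e = 0.7843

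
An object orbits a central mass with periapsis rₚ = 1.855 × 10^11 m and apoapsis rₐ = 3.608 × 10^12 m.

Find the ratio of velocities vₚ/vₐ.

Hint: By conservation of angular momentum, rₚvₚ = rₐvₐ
rₚ = 1.855 × 10^11 m
rₐ = 3.608 × 10^12 m
rₚvₚ = rₐvₐ  ⇒  vₚ/vₐ = rₐ/rₚ
vₚ/vₐ = (3.608 × 10^12) / (1.855 × 10^11) = 19.4501

Final answer: vₚ/vₐ = 19.45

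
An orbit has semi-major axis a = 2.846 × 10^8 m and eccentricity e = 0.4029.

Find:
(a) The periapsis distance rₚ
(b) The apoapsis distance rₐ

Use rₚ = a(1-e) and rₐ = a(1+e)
a = 2.846 × 10^8 m
e = 0.4029:  1 − e = 0.5971,  1 + e = 1.4029
(a) rₚ = a(1 − e) = 2.846 × 10^8 m × 0.5971 = 1.69935 × 10^8 m ≈ 1.699 × 10^8 m
(b) rₐ = a(1 + e) = 2.846 × 10^8 m × 1.4029 = 3.99265 × 10^8 m ≈ 3.993 × 10^8 m

Final answer:
(a) rₚ = 1.699 × 10^8 m
(b) rₐ = 3.993 × 10^8 m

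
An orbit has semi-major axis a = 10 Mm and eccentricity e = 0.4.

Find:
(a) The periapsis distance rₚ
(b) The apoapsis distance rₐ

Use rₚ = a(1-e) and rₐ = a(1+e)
a = 10 Mm = 1 × 10^7 m
e = 0.4:  1 − e = 0.6,  1 + e = 1.4
(a) rₚ = a(1 − e) = 1 × 10^7 m × 0.6 = 6 × 10^6 m ≈ 6 Mm
(b) rₐ = a(1 + e) = 1 × 10^7 m × 1.4 = 1.4 × 10^7 m ≈ 14 Mm

Final answer:
(a) rₚ = 6 Mm
(b) rₐ = 14 Mm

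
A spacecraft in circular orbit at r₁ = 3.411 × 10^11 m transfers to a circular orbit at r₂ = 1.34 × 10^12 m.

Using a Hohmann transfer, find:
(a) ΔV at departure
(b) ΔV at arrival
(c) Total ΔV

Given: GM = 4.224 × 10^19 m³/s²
r₁ = 3.411 × 10^11 m
r₂ = 1.34 × 10^12 m
GM = 4.224 × 10^19 m³/s²
Transfer ellipse: a_t = (r₁ + r₂)/2 = 8.4055 × 10^11 m
Circular speed at r₁: v₁ = √(GM/r₁) = 11128.1 m/s
Transfer speed at r₁ (periapsis): v₁ₜ = √(GM(2/r₁ − 1/a_t)) = 14050.5 m/s
(a) ΔV₁ = v₁ₜ − v₁ = 2922.4 m/s ≈ 2.922 km/s
Circular speed at r₂: v₂ = √(GM/r₂) = 5614.48 m/s
Transfer speed at r₂ (apoapsis): v₂ₜ = √(GM(2/r₂ − 1/a_t)) = 3576.59 m/s
(b) ΔV₂ = v₂ − v₂ₜ = 2037.89 m/s ≈ 2.038 km/s
(c) ΔV_total = ΔV₁ + ΔV₂ = 4960.29 m/s ≈ 4.96 km/s

Final answer:
(a) ΔV₁ = 2.922 km/s
(b) ΔV₂ = 2.038 km/s
(c) ΔV_total = 4.96 km/s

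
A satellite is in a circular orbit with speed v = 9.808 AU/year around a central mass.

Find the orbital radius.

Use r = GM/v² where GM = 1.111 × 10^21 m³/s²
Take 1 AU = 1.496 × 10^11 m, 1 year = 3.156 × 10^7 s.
v = 9.808 AU/year = 46491.7 m/s
GM = 1.111 × 10^21 m³/s²
v² = 2.16147 × 10^9 m²/s²
r = GM/v² = (1.111 × 10^21) / (2.16147 × 10^9) = 5.14001 × 10^11 m ≈ 3.436 AU

Final answer: 3.436 AU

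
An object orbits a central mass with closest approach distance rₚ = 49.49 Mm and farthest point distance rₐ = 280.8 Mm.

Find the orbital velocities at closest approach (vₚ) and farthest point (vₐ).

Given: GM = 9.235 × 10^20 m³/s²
rₚ = 49.49 Mm = 4.949 × 10^7 m
rₐ = 280.8 Mm = 2.808 × 10^8 m
GM = 9.235 × 10^20 m³/s²
a = (rₚ + rₐ)/2 = 1.65145 × 10^8 m
Vis-viva: v² = GM (2/r − 1/a)
vₚ² = 9.235 × 10^20 × (4.04122 × 10^-8 − 6.05528 × 10^-9) = 3.17286 × 10^13 m²/s²
vₚ = 5.63282 × 10^6 m/s ≈ 5633 km/s
vₐ² = 9.235 × 10^20 × (7.12251 × 10^-9 − 6.05528 × 10^-9) = 9.8558 × 10^11 m²/s²
vₐ = 992764 m/s ≈ 992.8 km/s

Final answer: vₚ = 5633 km/s, vₐ = 992.8 km/s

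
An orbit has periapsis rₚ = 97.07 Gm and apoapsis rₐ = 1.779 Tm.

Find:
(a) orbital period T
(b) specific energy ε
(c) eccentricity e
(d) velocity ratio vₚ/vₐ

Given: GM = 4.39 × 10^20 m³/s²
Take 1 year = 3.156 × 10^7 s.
rₚ = 97.07 Gm = 9.707 × 10^10 m
rₐ = 1.779 Tm = 1.779 × 10^12 m
GM = 4.39 × 10^20 m³/s²
a = (rₚ + rₐ)/2 = 9.38035 × 10^11 m
e = (rₐ − rₚ)/(rₐ + rₚ) = (1.68193 × 10^12) / (1.87607 × 10^12) = 0.896518
(a) a³ = 8.25386 × 10^35 m³;  T = 2π √(a³/GM) = 2π × 4.33607 × 10^7 s = 2.72443 × 10^8 s ≈ 8.633 years
(b) 2a = 1.87607 × 10^12 m;  ε = −GM/(2a) = -2.34 × 10^8 J/kg ≈ -234 MJ/kg
(c) e = 0.896518 ≈ 0.8965
(d) vₚ/vₐ = rₐ/rₚ (angular momentum) = (1.779 × 10^12) / (9.707 × 10^10) = 18.327 ≈ 18.33

Final answer:
(a) orbital period T = 8.633 years
(b) specific energy ε = -234 MJ/kg
(c) eccentricity e = 0.8965
(d) velocity ratio vₚ/vₐ = 18.33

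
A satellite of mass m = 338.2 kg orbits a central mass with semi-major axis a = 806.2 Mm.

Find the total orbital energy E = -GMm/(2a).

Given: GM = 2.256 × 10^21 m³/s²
a = 806.2 Mm = 8.062 × 10^8 m
GM = 2.256 × 10^21 m³/s²
2a = 1.6124 × 10^9 m
GMm = 2.256 × 10^21 × 338.2 = 7.62979 × 10^23 m³·kg/s²
E = −GMm/(2a) = -4.73195 × 10^14 J ≈ -473.2 TJ

Final answer: -473.2 TJ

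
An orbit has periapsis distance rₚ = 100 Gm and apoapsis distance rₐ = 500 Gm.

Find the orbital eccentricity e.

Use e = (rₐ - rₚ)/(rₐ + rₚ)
rₚ = 100 Gm = 1 × 10^11 m
rₐ = 500 Gm = 5 × 10^11 m
rₐ − rₚ = 4 × 10^11 m
rₐ + rₚ = 6 × 10^11 m
e = (rₐ − rₚ)/(rₐ + rₚ) = 0.666667

Final answer: e = 0.6667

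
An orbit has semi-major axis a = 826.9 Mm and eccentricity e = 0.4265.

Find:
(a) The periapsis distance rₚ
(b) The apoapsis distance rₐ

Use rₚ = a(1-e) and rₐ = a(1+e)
a = 826.9 Mm = 8.269 × 10^8 m
e = 0.4265:  1 − e = 0.5735,  1 + e = 1.4265
(a) rₚ = a(1 − e) = 8.269 × 10^8 m × 0.5735 = 4.74227 × 10^8 m ≈ 474.2 Mm
(b) rₐ = a(1 + e) = 8.269 × 10^8 m × 1.4265 = 1.17957 × 10^9 m ≈ 1.18 Gm

Final answer:
(a) rₚ = 474.2 Mm
(b) rₐ = 1.18 Gm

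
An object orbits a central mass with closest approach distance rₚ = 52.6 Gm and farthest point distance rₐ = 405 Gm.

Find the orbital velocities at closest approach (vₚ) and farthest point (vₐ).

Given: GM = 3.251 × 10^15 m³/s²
rₚ = 52.6 Gm = 5.26 × 10^10 m
rₐ = 405 Gm = 4.05 × 10^11 m
GM = 3.251 × 10^15 m³/s²
a = (rₚ + rₐ)/2 = 2.288 × 10^11 m
Vis-viva: v² = GM (2/r − 1/a)
vₚ² = 3.251 × 10^15 × (3.80228 × 10^-11 − 4.37063 × 10^-12) = 109403 m²/s²
vₚ = 330.762 m/s ≈ 330.8 m/s
vₐ² = 3.251 × 10^15 × (4.93827 × 10^-12 − 4.37063 × 10^-12) = 1845.4 m²/s²
vₐ = 42.9582 m/s ≈ 42.96 m/s

Final answer: vₚ = 330.8 m/s, vₐ = 42.96 m/s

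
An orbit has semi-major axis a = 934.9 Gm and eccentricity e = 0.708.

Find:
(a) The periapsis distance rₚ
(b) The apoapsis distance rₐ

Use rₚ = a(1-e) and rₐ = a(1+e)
a = 934.9 Gm = 9.349 × 10^11 m
e = 0.708:  1 − e = 0.292,  1 + e = 1.708
(a) rₚ = a(1 − e) = 9.349 × 10^11 m × 0.292 = 2.72991 × 10^11 m ≈ 273 Gm
(b) rₐ = a(1 + e) = 9.349 × 10^11 m × 1.708 = 1.59681 × 10^12 m ≈ 1.597 Tm

Final answer:
(a) rₚ = 273 Gm
(b) rₐ = 1.597 Tm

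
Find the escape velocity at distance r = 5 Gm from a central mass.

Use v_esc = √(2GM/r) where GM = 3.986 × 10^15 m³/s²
r = 5 Gm = 5 × 10^9 m
GM = 3.986 × 10^15 m³/s²
2GM/r = 2 × (3.986 × 10^15) / (5 × 10^9) = 1.5944 × 10^6 m²/s²
v_esc = √(2GM/r) = 1262.7 m/s ≈ 1.263 km/s

Final answer: 1.263 km/s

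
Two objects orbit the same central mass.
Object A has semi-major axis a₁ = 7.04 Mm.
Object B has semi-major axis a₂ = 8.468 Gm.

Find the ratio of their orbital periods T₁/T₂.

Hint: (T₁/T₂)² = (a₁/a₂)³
a₁ = 7.04 Mm = 7.04 × 10^6 m
a₂ = 8.468 Gm = 8.468 × 10^9 m
a₁/a₂ = 0.000831365
T₁/T₂ = (a₁/a₂)^(3/2) = (0.000831365)^1.5 = 2.39711 × 10^-5

Final answer: T₁/T₂ = 2.397 × 10^-5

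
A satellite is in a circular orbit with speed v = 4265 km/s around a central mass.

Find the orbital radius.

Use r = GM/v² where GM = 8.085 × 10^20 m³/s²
v = 4265 km/s = 4.265 × 10^6 m/s
GM = 8.085 × 10^20 m³/s²
v² = 1.81902 × 10^13 m²/s²
r = GM/v² = (8.085 × 10^20) / (1.81902 × 10^13) = 4.44469 × 10^7 m ≈ 44.45 Mm

Final answer: 44.45 Mm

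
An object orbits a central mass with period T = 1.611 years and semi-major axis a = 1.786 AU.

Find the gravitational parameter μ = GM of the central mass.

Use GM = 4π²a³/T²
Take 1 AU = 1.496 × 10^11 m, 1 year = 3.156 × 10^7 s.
T = 1.611 years = 5.08432 × 10^7 s
a = 1.786 AU = 2.67186 × 10^11 m
a³ = 1.90739 × 10^34 m³
T² = 2.58503 × 10^15 s²
GM = 4π² × (1.90739 × 10^34) / (2.58503 × 10^15) = 2.91296 × 10^20 m³/s²
GM ≈ 2.913 × 10^20 m³/s²

Final answer: GM = 2.913 × 10^20 m³/s²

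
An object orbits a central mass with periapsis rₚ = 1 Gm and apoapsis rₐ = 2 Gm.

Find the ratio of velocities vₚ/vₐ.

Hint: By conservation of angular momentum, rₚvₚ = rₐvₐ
rₚ = 1 Gm = 1 × 10^9 m
rₐ = 2 Gm = 2 × 10^9 m
rₚvₚ = rₐvₐ  ⇒  vₚ/vₐ = rₐ/rₚ
vₚ/vₐ = (2 × 10^9) / (1 × 10^9) = 2

Final answer: vₚ/vₐ = 2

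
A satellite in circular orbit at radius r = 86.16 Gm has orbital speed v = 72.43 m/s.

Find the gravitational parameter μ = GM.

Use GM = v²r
r = 86.16 Gm = 8.616 × 10^10 m
v = 72.43 m/s
v² = 5246.1 m²/s²
GM = v²r = 5246.1 × 8.616 × 10^10 = 4.52004 × 10^14 m³/s²
GM ≈ 4.52 × 10^14 m³/s²

Final answer: GM = 4.52 × 10^14 m³/s²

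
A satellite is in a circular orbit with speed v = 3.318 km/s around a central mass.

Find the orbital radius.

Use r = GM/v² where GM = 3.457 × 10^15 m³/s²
v = 3.318 km/s = 3318 m/s
GM = 3.457 × 10^15 m³/s²
v² = 1.10091 × 10^7 m²/s²
r = GM/v² = (3.457 × 10^15) / (1.10091 × 10^7) = 3.14012 × 10^8 m ≈ 314 Mm

Final answer: 314 Mm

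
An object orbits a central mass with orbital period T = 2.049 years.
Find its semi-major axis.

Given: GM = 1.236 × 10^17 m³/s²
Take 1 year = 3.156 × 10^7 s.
T = 2.049 years = 6.46664 × 10^7 s
GM = 1.236 × 10^17 m³/s²
Kepler's third law: a³ = GM T² / (4π²)
T² = 4.18175 × 10^15 s²
a³ = (1.236 × 10^17) × (4.18175 × 10^15) / (4π²) = 1.30923 × 10^31 m³
a = (a³)^(1/3) = 2.35689 × 10^10 m ≈ 23.57 Gm

Final answer: 23.57 Gm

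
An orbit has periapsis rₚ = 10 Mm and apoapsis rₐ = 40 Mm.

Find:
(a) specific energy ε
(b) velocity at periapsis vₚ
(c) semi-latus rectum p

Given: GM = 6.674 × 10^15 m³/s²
rₚ = 10 Mm = 1 × 10^7 m
rₐ = 40 Mm = 4 × 10^7 m
GM = 6.674 × 10^15 m³/s²
a = (rₚ + rₐ)/2 = 2.5 × 10^7 m
e = (rₐ − rₚ)/(rₐ + rₚ) = (3 × 10^7) / (5 × 10^7) = 0.6
(a) 2a = 5 × 10^7 m;  ε = −GM/(2a) = -1.3348 × 10^8 J/kg ≈ -133.5 MJ/kg
(b) vₚ² = GM (2/rₚ − 1/a) = 6.674 × 10^15 × (2 × 10^-7 − 4 × 10^-8) = 1.06784 × 10^9 m²/s²;  vₚ = 32677.8 m/s ≈ 32.68 km/s
(c) 1 − e² = 0.64;  p = a(1 − e²) = 2.5 × 10^7 × 0.64 = 1.6 × 10^7 m ≈ 16 Mm

Final answer:
(a) specific energy ε = -133.5 MJ/kg
(b) velocity at periapsis vₚ = 32.68 km/s
(c) semi-latus rectum p = 16 Mm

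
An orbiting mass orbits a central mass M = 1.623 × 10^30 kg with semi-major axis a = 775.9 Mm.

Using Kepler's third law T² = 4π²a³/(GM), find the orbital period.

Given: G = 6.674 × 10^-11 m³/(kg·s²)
M = 1.623 × 10^30 kg
GM = G × M = 6.674 × 10^-11 × 1.623 × 10^30 = 1.08319 × 10^20 m³/s²
a = 775.9 Mm = 7.759 × 10^8 m
a³ = 4.67108 × 10^26 m³
T = 2π √(a³/GM) = 2π √((4.67108 × 10^26) / (1.08319 × 10^20)) = 2π × 2076.62 s
T = 13047.8 s ≈ 3.624 hours

Final answer: 3.624 hours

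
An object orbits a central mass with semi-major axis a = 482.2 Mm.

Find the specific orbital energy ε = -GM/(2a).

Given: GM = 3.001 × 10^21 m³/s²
a = 482.2 Mm = 4.822 × 10^8 m
GM = 3.001 × 10^21 m³/s²
2a = 9.644 × 10^8 m
ε = −GM/(2a) = -3.11178 × 10^12 J/kg ≈ -3112 GJ/kg

Final answer: -3112 GJ/kg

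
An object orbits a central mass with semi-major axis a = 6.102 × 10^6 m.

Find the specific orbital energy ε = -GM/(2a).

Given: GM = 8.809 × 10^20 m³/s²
a = 6.102 × 10^6 m
GM = 8.809 × 10^20 m³/s²
2a = 1.2204 × 10^7 m
ε = −GM/(2a) = -7.21813 × 10^13 J/kg ≈ -7.218 × 10^4 GJ/kg

Final answer: -7.218 × 10^4 GJ/kg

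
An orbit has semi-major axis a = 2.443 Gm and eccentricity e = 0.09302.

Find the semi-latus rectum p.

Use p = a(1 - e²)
a = 2.443 Gm = 2.443 × 10^9 m
e = 0.09302,  e² = 0.00865272,  1 − e² = 0.991347
p = a(1 − e²) = 2.443 × 10^9 m × 0.991347 = 2.42186 × 10^9 m ≈ 2.422 Gm

Final answer: p = 2.422 Gm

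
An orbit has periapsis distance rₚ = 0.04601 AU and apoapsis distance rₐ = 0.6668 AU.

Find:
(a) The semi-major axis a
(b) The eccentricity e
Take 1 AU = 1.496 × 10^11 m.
rₚ = 0.04601 AU = 6.8831 × 10^9 m
rₐ = 0.6668 AU = 9.97533 × 10^10 m
(a) a = (rₚ + rₐ)/2 = 5.33182 × 10^10 m ≈ 0.3564 AU
(b) e = (rₐ − rₚ)/(rₐ + rₚ) = (9.28702 × 10^10) / (1.06636 × 10^11) = 0.870905

Final answer:
(a) a = 0.3564 AU
(b) e = 0.8709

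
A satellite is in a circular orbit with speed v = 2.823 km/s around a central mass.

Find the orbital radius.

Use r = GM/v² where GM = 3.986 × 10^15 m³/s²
v = 2.823 km/s = 2823 m/s
GM = 3.986 × 10^15 m³/s²
v² = 7.96933 × 10^6 m²/s²
r = GM/v² = (3.986 × 10^15) / (7.96933 × 10^6) = 5.00168 × 10^8 m ≈ 500.2 Mm

Final answer: 500.2 Mm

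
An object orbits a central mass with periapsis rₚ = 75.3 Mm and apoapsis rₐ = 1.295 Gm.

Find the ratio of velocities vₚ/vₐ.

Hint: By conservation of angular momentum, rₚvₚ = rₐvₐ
rₚ = 75.3 Mm = 7.53 × 10^7 m
rₐ = 1.295 Gm = 1.295 × 10^9 m
rₚvₚ = rₐvₐ  ⇒  vₚ/vₐ = rₐ/rₚ
vₚ/vₐ = (1.295 × 10^9) / (7.53 × 10^7) = 17.1979

Final answer: vₚ/vₐ = 17.2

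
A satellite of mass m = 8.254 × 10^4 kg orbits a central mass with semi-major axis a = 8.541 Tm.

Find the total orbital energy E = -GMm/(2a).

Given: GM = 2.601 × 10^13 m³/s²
a = 8.541 Tm = 8.541 × 10^12 m
GM = 2.601 × 10^13 m³/s²
2a = 1.7082 × 10^13 m
GMm = 2.601 × 10^13 × 82540 = 2.14687 × 10^18 m³·kg/s²
E = −GMm/(2a) = -125680 J ≈ -125.7 kJ

Final answer: -125.7 kJ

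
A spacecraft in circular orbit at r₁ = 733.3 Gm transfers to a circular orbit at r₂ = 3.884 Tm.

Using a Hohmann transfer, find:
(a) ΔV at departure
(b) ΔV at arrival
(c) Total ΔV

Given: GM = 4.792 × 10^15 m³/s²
r₁ = 733.3 Gm = 7.333 × 10^11 m
r₂ = 3.884 Tm = 3.884 × 10^12 m
GM = 4.792 × 10^15 m³/s²
Transfer ellipse: a_t = (r₁ + r₂)/2 = 2.30865 × 10^12 m
Circular speed at r₁: v₁ = √(GM/r₁) = 80.8384 m/s
Transfer speed at r₁ (periapsis): v₁ₜ = √(GM(2/r₁ − 1/a_t)) = 104.852 m/s
(a) ΔV₁ = v₁ₜ − v₁ = 24.014 m/s ≈ 24.01 m/s
Circular speed at r₂: v₂ = √(GM/r₂) = 35.1252 m/s
Transfer speed at r₂ (apoapsis): v₂ₜ = √(GM(2/r₂ − 1/a_t)) = 19.7961 m/s
(b) ΔV₂ = v₂ − v₂ₜ = 15.3291 m/s ≈ 15.33 m/s
(c) ΔV_total = ΔV₁ + ΔV₂ = 39.343 m/s ≈ 39.34 m/s

Final answer:
(a) ΔV₁ = 24.01 m/s
(b) ΔV₂ = 15.33 m/s
(c) ΔV_total = 39.34 m/s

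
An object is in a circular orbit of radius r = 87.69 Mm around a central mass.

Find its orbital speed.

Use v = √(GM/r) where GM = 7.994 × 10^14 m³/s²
r = 87.69 Mm = 8.769 × 10^7 m
GM = 7.994 × 10^14 m³/s²
GM/r = (7.994 × 10^14) / (8.769 × 10^7) = 9.1162 × 10^6 m²/s²
v = √(GM/r) = 3019.31 m/s ≈ 3.019 km/s

Final answer: 3.019 km/s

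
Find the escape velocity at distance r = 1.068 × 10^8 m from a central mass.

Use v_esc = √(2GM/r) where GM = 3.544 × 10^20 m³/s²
r = 1.068 × 10^8 m
GM = 3.544 × 10^20 m³/s²
2GM/r = 2 × (3.544 × 10^20) / (1.068 × 10^8) = 6.6367 × 10^12 m²/s²
v_esc = √(2GM/r) = 2.57618 × 10^6 m/s ≈ 2576 km/s

Final answer: 2576 km/s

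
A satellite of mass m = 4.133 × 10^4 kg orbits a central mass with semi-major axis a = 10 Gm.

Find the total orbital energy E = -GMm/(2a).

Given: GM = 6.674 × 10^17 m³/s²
a = 10 Gm = 1 × 10^10 m
GM = 6.674 × 10^17 m³/s²
2a = 2 × 10^10 m
GMm = 6.674 × 10^17 × 41330 = 2.75836 × 10^22 m³·kg/s²
E = −GMm/(2a) = -1.37918 × 10^12 J ≈ -1.379 TJ

Final answer: -1.379 TJ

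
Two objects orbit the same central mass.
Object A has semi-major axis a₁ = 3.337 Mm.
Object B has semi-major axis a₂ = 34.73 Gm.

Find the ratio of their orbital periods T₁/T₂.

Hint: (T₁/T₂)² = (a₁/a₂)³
a₁ = 3.337 Mm = 3.337 × 10^6 m
a₂ = 34.73 Gm = 3.473 × 10^10 m
a₁/a₂ = 9.60841 × 10^-5
T₁/T₂ = (a₁/a₂)^(3/2) = (9.60841 × 10^-5)^1.5 = 9.4184 × 10^-7

Final answer: T₁/T₂ = 9.418 × 10^-7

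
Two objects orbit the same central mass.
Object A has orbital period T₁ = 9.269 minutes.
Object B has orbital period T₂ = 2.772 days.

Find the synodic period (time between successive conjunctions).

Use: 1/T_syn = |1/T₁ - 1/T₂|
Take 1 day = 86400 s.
T₁ = 9.269 minutes = 556.14 s
T₂ = 2.772 days = 239501 s
1/T₁ = 0.00179811 s⁻¹
1/T₂ = 4.17535 × 10^-6 s⁻¹
|1/T₁ − 1/T₂| = 0.00179393 s⁻¹
T_syn = 1 / |1/T₁ − 1/T₂| = 557.434 s ≈ 9.291 minutes

Final answer: T_syn = 9.291 minutes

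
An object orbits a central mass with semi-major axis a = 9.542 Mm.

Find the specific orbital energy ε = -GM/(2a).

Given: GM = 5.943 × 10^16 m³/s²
a = 9.542 Mm = 9.542 × 10^6 m
GM = 5.943 × 10^16 m³/s²
2a = 1.9084 × 10^7 m
ε = −GM/(2a) = -3.11413 × 10^9 J/kg ≈ -3.114 GJ/kg

Final answer: -3.114 GJ/kg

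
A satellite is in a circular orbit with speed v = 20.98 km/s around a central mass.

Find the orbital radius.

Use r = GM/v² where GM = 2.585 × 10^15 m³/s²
v = 20.98 km/s = 20980 m/s
GM = 2.585 × 10^15 m³/s²
v² = 4.4016 × 10^8 m²/s²
r = GM/v² = (2.585 × 10^15) / (4.4016 × 10^8) = 5.87286 × 10^6 m ≈ 5.873 Mm

Final answer: 5.873 Mm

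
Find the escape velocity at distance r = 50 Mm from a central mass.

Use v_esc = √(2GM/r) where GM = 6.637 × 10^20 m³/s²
r = 50 Mm = 5 × 10^7 m
GM = 6.637 × 10^20 m³/s²
2GM/r = 2 × (6.637 × 10^20) / (5 × 10^7) = 2.6548 × 10^13 m²/s²
v_esc = √(2GM/r) = 5.15248 × 10^6 m/s ≈ 5152 km/s

Final answer: 5152 km/s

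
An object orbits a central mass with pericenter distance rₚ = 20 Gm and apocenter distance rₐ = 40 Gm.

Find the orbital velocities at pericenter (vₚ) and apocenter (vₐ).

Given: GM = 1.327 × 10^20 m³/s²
rₚ = 20 Gm = 2 × 10^10 m
rₐ = 40 Gm = 4 × 10^10 m
GM = 1.327 × 10^20 m³/s²
a = (rₚ + rₐ)/2 = 3 × 10^10 m
Vis-viva: v² = GM (2/r − 1/a)
vₚ² = 1.327 × 10^20 × (1 × 10^-10 − 3.33333 × 10^-11) = 8.84667 × 10^9 m²/s²
vₚ = 94056.7 m/s ≈ 94.06 km/s
vₐ² = 1.327 × 10^20 × (5 × 10^-11 − 3.33333 × 10^-11) = 2.21167 × 10^9 m²/s²
vₐ = 47028.4 m/s ≈ 47.03 km/s

Final answer: vₚ = 94.06 km/s, vₐ = 47.03 km/s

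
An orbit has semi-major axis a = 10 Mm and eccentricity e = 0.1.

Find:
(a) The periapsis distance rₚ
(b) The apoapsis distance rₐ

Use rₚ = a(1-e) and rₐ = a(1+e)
a = 10 Mm = 1 × 10^7 m
e = 0.1:  1 − e = 0.9,  1 + e = 1.1
(a) rₚ = a(1 − e) = 1 × 10^7 m × 0.9 = 9 × 10^6 m ≈ 9 Mm
(b) rₐ = a(1 + e) = 1 × 10^7 m × 1.1 = 1.1 × 10^7 m ≈ 11 Mm

Final answer:
(a) rₚ = 9 Mm
(b) rₐ = 11 Mm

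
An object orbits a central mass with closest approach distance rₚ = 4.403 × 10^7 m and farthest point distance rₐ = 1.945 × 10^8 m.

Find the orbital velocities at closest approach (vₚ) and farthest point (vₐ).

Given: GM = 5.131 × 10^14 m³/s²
rₚ = 4.403 × 10^7 m
rₐ = 1.945 × 10^8 m
GM = 5.131 × 10^14 m³/s²
a = (rₚ + rₐ)/2 = 1.19265 × 10^8 m
Vis-viva: v² = GM (2/r − 1/a)
vₚ² = 5.131 × 10^14 × (4.54236 × 10^-8 − 8.38469 × 10^-9) = 1.90047 × 10^7 m²/s²
vₚ = 4359.43 m/s ≈ 4.359 km/s
vₐ² = 5.131 × 10^14 × (1.02828 × 10^-8 − 8.38469 × 10^-9) = 973908 m²/s²
vₐ = 986.868 m/s ≈ 986.9 m/s

Final answer: vₚ = 4.359 km/s, vₐ = 986.9 m/s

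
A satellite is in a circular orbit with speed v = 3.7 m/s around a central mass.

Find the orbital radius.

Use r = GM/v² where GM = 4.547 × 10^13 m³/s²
v = 3.7 m/s
GM = 4.547 × 10^13 m³/s²
v² = 13.69 m²/s²
r = GM/v² = (4.547 × 10^13) / 13.69 = 3.3214 × 10^12 m ≈ 3.321 × 10^12 m

Final answer: 3.321 × 10^12 m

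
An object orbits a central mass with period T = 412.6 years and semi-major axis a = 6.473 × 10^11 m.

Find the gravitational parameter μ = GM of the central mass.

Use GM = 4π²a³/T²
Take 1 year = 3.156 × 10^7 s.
T = 412.6 years = 1.30217 × 10^10 s
a = 6.473 × 10^11 m
a³ = 2.71217 × 10^35 m³
T² = 1.69564 × 10^20 s²
GM = 4π² × (2.71217 × 10^35) / (1.69564 × 10^20) = 6.31457 × 10^16 m³/s²
GM ≈ 6.315 × 10^16 m³/s²

Final answer: GM = 6.315 × 10^16 m³/s²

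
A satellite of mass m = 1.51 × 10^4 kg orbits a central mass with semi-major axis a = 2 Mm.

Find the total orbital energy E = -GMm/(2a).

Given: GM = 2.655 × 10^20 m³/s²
a = 2 Mm = 2 × 10^6 m
GM = 2.655 × 10^20 m³/s²
2a = 4 × 10^6 m
GMm = 2.655 × 10^20 × 15100 = 4.00905 × 10^24 m³·kg/s²
E = −GMm/(2a) = -1.00226 × 10^18 J ≈ -1.002 EJ

Final answer: -1.002 EJ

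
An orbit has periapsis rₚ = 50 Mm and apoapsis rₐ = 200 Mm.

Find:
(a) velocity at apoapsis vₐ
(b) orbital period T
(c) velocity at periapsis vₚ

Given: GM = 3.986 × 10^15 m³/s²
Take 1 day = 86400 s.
rₚ = 50 Mm = 5 × 10^7 m
rₐ = 200 Mm = 2 × 10^8 m
GM = 3.986 × 10^15 m³/s²
a = (rₚ + rₐ)/2 = 1.25 × 10^8 m
e = (rₐ − rₚ)/(rₐ + rₚ) = (1.5 × 10^8) / (2.5 × 10^8) = 0.6
(a) vₐ² = GM (2/rₐ − 1/a) = 3.986 × 10^15 × (1 × 10^-8 − 8 × 10^-9) = 7.972 × 10^6 m²/s²;  vₐ = 2823.47 m/s ≈ 2.823 km/s
(b) a³ = 1.95313 × 10^24 m³;  T = 2π √(a³/GM) = 2π × 22135.9 s = 139084 s ≈ 1.61 days
(c) vₚ² = GM (2/rₚ − 1/a) = 3.986 × 10^15 × (4 × 10^-8 − 8 × 10^-9) = 1.27552 × 10^8 m²/s²;  vₚ = 11293.9 m/s ≈ 11.29 km/s

Final answer:
(a) velocity at apoapsis vₐ = 2.823 km/s
(b) orbital period T = 1.61 days
(c) velocity at periapsis vₚ = 11.29 km/s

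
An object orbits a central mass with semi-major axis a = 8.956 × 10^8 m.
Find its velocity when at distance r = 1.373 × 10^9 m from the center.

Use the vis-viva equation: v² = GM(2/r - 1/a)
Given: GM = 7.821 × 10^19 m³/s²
a = 8.956 × 10^8 m
r = 1.373 × 10^9 m
GM = 7.821 × 10^19 m³/s²
2/r − 1/a = 1.45666 × 10^-9 − 1.11657 × 10^-9 = 3.40094 × 10^-10 m⁻¹
v² = GM (2/r − 1/a) = 2.65988 × 10^10 m²/s²
v = 163091 m/s ≈ 163.1 km/s

Final answer: 163.1 km/s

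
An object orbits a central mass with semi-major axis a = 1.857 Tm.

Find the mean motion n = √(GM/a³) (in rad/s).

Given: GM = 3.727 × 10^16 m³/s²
a = 1.857 Tm = 1.857 × 10^12 m
GM = 3.727 × 10^16 m³/s²
a³ = 6.40377 × 10^36 m³
GM/a³ = (3.727 × 10^16) / (6.40377 × 10^36) = 5.82001 × 10^-21 s⁻²
n = √(GM/a³) = 7.6289 × 10^-11 rad/s ≈ 7.629 × 10^-11 rad/s

Final answer: n = 7.629 × 10^-11 rad/s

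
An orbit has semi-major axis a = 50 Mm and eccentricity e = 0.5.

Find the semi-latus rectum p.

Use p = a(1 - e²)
a = 50 Mm = 5 × 10^7 m
e = 0.5,  e² = 0.25,  1 − e² = 0.75
p = a(1 − e²) = 5 × 10^7 m × 0.75 = 3.75 × 10^7 m ≈ 37.5 Mm

Final answer: p = 37.5 Mm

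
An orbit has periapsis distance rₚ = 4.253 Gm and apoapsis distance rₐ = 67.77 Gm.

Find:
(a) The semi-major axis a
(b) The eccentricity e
rₚ = 4.253 Gm = 4.253 × 10^9 m
rₐ = 67.77 Gm = 6.777 × 10^10 m
(a) a = (rₚ + rₐ)/2 = 3.60115 × 10^10 m ≈ 36.01 Gm
(b) e = (rₐ − rₚ)/(rₐ + rₚ) = (6.3517 × 10^10) / (7.2023 × 10^10) = 0.881899

Final answer:
(a) a = 36.01 Gm
(b) e = 0.8819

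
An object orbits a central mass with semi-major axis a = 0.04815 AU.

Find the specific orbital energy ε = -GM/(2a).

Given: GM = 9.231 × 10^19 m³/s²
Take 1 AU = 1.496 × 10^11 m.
a = 0.04815 AU = 7.20324 × 10^9 m
GM = 9.231 × 10^19 m³/s²
2a = 1.44065 × 10^10 m
ε = −GM/(2a) = -6.40753 × 10^9 J/kg ≈ -6.408 GJ/kg

Final answer: -6.408 GJ/kg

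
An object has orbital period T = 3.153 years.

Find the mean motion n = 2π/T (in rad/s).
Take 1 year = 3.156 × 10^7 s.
T = 3.153 years = 9.95087 × 10^7 s
n = 2π / (9.95087 × 10^7 s) = 6.31421 × 10^-8 rad/s ≈ 6.314 × 10^-8 rad/s

Final answer: n = 6.314 × 10^-8 rad/s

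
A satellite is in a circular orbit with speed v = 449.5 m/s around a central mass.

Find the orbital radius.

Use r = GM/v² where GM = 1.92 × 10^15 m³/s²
v = 449.5 m/s
GM = 1.92 × 10^15 m³/s²
v² = 202050 m²/s²
r = GM/v² = (1.92 × 10^15) / 202050 = 9.50259 × 10^9 m ≈ 9.503 Gm

Final answer: 9.503 Gm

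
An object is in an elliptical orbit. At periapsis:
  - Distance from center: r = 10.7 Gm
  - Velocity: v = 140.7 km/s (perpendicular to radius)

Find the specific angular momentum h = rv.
r = 10.7 Gm = 1.07 × 10^10 m
v = 140.7 km/s = 140700 m/s
h = rv = 1.07 × 10^10 × 140700 = 1.50549 × 10^15 m²/s ≈ 1.505 × 10^15 m²/s

Final answer: h = 1.505 × 10^15 m²/s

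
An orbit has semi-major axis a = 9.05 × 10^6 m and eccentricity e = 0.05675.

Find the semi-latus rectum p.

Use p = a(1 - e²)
a = 9.05 × 10^6 m
e = 0.05675,  e² = 0.00322056,  1 − e² = 0.996779
p = a(1 − e²) = 9.05 × 10^6 m × 0.996779 = 9.02085 × 10^6 m ≈ 9.021 × 10^6 m

Final answer: p = 9.021 × 10^6 m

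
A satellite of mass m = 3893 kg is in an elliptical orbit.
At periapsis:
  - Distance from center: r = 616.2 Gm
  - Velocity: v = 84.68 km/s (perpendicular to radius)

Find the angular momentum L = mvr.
r = 616.2 Gm = 6.162 × 10^11 m
v = 84.68 km/s = 84680 m/s
vr = 84680 × 6.162 × 10^11 = 5.21798 × 10^16 m²/s
L = m × vr = 3893 × 5.21798 × 10^16 = 2.03136 × 10^20 kg·m²/s ≈ 2.031 × 10^20 kg·m²/s

Final answer: L = 2.031 × 10^20 kg·m²/s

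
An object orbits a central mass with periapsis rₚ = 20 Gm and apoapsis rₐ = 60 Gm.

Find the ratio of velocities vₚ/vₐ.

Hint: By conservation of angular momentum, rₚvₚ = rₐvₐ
rₚ = 20 Gm = 2 × 10^10 m
rₐ = 60 Gm = 6 × 10^10 m
rₚvₚ = rₐvₐ  ⇒  vₚ/vₐ = rₐ/rₚ
vₚ/vₐ = (6 × 10^10) / (2 × 10^10) = 3

Final answer: vₚ/vₐ = 3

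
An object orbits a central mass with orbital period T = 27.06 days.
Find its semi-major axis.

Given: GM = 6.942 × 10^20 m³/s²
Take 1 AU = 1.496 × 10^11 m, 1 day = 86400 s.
T = 27.06 days = 2.33798 × 10^6 s
GM = 6.942 × 10^20 m³/s²
Kepler's third law: a³ = GM T² / (4π²)
T² = 5.46617 × 10^12 s²
a³ = (6.942 × 10^20) × (5.46617 × 10^12) / (4π²) = 9.61187 × 10^31 m³
a = (a³)^(1/3) = 4.58074 × 10^10 m ≈ 0.3062 AU

Final answer: 0.3062 AU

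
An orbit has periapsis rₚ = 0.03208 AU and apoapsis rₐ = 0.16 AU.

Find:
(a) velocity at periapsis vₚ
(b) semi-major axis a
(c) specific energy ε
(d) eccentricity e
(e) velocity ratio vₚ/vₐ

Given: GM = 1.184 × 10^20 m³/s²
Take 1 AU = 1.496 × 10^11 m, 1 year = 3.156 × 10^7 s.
rₚ = 0.03208 AU = 4.79917 × 10^9 m
rₐ = 0.16 AU = 2.3936 × 10^10 m
GM = 1.184 × 10^20 m³/s²
a = (rₚ + rₐ)/2 = 1.43676 × 10^10 m
e = (rₐ − rₚ)/(rₐ + rₚ) = (1.91368 × 10^10) / (2.87352 × 10^10) = 0.665973
(a) vₚ² = GM (2/rₚ − 1/a) = 1.184 × 10^20 × (4.16739 × 10^-10 − 6.96011 × 10^-11) = 4.11011 × 10^10 m²/s²;  vₚ = 202734 m/s ≈ 42.77 AU/year
(b) a = 1.43676 × 10^10 m ≈ 0.09604 AU
(c) 2a = 2.87352 × 10^10 m;  ε = −GM/(2a) = -4.12039 × 10^9 J/kg ≈ -4.12 GJ/kg
(d) e = 0.665973 ≈ 0.666
(e) vₚ/vₐ = rₐ/rₚ (angular momentum) = (2.3936 × 10^10) / (4.79917 × 10^9) = 4.98753 ≈ 4.988

Final answer:
(a) velocity at periapsis vₚ = 42.77 AU/year
(b) semi-major axis a = 0.09604 AU
(c) specific energy ε = -4.12 GJ/kg
(d) eccentricity e = 0.666
(e) velocity ratio vₚ/vₐ = 4.988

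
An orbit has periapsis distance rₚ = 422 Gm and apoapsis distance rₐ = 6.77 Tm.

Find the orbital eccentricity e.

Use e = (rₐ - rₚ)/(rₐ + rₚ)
rₚ = 422 Gm = 4.22 × 10^11 m
rₐ = 6.77 Tm = 6.77 × 10^12 m
rₐ − rₚ = 6.348 × 10^12 m
rₐ + rₚ = 7.192 × 10^12 m
e = (rₐ − rₚ)/(rₐ + rₚ) = 0.882647

Final answer: e = 0.8826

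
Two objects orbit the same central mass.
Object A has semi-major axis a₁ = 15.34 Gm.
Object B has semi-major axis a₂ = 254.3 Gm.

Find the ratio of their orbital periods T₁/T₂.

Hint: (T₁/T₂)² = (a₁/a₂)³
a₁ = 15.34 Gm = 1.534 × 10^10 m
a₂ = 254.3 Gm = 2.543 × 10^11 m
a₁/a₂ = 0.0603225
T₁/T₂ = (a₁/a₂)^(3/2) = (0.0603225)^1.5 = 0.0148156

Final answer: T₁/T₂ = 0.01482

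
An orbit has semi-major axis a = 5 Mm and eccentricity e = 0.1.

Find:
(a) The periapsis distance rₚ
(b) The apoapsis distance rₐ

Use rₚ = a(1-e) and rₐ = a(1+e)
a = 5 Mm = 5 × 10^6 m
e = 0.1:  1 − e = 0.9,  1 + e = 1.1
(a) rₚ = a(1 − e) = 5 × 10^6 m × 0.9 = 4.5 × 10^6 m ≈ 4.5 Mm
(b) rₐ = a(1 + e) = 5 × 10^6 m × 1.1 = 5.5 × 10^6 m ≈ 5.5 Mm

Final answer:
(a) rₚ = 4.5 Mm
(b) rₐ = 5.5 Mm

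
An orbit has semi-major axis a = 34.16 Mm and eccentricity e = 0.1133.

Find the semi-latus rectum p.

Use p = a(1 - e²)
a = 34.16 Mm = 3.416 × 10^7 m
e = 0.1133,  e² = 0.0128369,  1 − e² = 0.987163
p = a(1 − e²) = 3.416 × 10^7 m × 0.987163 = 3.37215 × 10^7 m ≈ 33.72 Mm

Final answer: p = 33.72 Mm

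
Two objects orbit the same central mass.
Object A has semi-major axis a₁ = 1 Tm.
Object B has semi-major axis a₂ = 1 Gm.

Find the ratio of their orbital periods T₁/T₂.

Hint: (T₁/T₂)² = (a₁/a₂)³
a₁ = 1 Tm = 1 × 10^12 m
a₂ = 1 Gm = 1 × 10^9 m
a₁/a₂ = 1000
T₁/T₂ = (a₁/a₂)^(3/2) = (1000)^1.5 = 31622.8

Final answer: T₁/T₂ = 3.162 × 10^4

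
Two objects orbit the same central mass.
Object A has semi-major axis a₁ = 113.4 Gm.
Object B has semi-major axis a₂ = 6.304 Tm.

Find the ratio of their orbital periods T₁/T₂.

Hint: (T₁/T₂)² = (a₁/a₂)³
a₁ = 113.4 Gm = 1.134 × 10^11 m
a₂ = 6.304 Tm = 6.304 × 10^12 m
a₁/a₂ = 0.0179886
T₁/T₂ = (a₁/a₂)^(3/2) = (0.0179886)^1.5 = 0.00241266

Final answer: T₁/T₂ = 0.002413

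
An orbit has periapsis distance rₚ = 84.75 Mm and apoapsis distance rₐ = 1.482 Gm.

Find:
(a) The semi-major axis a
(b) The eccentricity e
rₚ = 84.75 Mm = 8.475 × 10^7 m
rₐ = 1.482 Gm = 1.482 × 10^9 m
(a) a = (rₚ + rₐ)/2 = 7.83375 × 10^8 m ≈ 783.4 Mm
(b) e = (rₐ − rₚ)/(rₐ + rₚ) = (1.39725 × 10^9) / (1.56675 × 10^9) = 0.891814

Final answer:
(a) a = 783.4 Mm
(b) e = 0.8918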